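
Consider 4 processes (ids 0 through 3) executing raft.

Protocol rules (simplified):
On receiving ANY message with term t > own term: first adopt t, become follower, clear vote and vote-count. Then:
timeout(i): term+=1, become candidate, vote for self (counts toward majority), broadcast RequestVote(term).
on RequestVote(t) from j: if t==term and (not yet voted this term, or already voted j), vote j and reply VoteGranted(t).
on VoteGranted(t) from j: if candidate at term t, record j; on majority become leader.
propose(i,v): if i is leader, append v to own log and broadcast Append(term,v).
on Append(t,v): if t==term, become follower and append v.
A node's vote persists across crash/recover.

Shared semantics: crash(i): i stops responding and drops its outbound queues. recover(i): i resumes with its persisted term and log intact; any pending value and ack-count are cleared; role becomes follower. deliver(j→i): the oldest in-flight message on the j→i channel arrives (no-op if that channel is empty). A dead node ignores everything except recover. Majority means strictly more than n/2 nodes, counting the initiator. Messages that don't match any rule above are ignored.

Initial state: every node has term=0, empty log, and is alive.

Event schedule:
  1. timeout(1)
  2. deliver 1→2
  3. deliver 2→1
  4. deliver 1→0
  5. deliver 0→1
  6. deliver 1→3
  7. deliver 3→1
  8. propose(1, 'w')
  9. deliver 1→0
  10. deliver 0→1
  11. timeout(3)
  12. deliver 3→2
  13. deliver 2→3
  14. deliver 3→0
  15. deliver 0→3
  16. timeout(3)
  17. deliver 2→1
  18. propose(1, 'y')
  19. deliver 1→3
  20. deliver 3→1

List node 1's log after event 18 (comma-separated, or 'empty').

w,y

step 1 timeout(1): 1={cand,t=1,log=-}
step 2 deliver 1→2: 2={foll,t=1,log=-}
step 3 deliver 2→1: —
step 4 deliver 1→0: 0={foll,t=1,log=-}
step 5 deliver 0→1: 1={lead,t=1,log=-}
step 6 deliver 1→3: 3={foll,t=1,log=-}
step 7 deliver 3→1: —
step 8 propose(1,'w'): 1={lead,t=1,log=w}
step 9 deliver 1→0: 0={foll,t=1,log=w}
step 10 deliver 0→1: —
step 11 timeout(3): 3={cand,t=2,log=-}
step 12 deliver 3→2: 2={foll,t=2,log=-}
step 13 deliver 2→3: —
step 14 deliver 3→0: 0={foll,t=2,log=w}
step 15 deliver 0→3: 3={lead,t=2,log=-}
step 16 timeout(3): 3={cand,t=3,log=-}
step 17 deliver 2→1: —
step 18 propose(1,'y'): 1={lead,t=1,log=w,y}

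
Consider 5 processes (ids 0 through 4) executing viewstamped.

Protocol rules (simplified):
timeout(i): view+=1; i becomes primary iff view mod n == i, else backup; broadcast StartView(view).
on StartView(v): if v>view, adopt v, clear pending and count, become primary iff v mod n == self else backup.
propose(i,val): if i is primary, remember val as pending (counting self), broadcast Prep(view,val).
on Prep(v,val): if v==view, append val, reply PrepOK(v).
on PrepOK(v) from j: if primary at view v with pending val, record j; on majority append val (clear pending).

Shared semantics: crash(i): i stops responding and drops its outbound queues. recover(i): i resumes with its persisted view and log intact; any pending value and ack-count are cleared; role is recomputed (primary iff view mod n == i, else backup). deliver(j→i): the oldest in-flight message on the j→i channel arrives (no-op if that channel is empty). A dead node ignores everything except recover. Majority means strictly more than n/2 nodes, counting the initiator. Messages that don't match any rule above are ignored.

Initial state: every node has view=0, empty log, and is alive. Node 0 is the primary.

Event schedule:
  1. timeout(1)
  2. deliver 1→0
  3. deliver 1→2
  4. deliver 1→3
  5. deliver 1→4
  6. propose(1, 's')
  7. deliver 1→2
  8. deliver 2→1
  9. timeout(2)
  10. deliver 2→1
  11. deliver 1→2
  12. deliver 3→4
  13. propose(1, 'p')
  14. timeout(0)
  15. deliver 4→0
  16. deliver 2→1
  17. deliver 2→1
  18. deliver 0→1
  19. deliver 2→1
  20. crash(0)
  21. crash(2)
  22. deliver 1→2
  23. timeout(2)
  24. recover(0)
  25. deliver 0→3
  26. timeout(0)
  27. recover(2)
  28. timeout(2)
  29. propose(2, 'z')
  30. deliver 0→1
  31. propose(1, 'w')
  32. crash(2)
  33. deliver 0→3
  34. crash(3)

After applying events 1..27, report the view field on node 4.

[1] timeout(1) → N1(prim v1 [-])
[2] deliver 1→0 → N0(back v1 [-])
[3] deliver 1→2 → N2(back v1 [-])
[4] deliver 1→3 → N3(back v1 [-])
[5] deliver 1→4 → N4(back v1 [-])
[6] propose(1,'s') → ∅
[7] deliver 1→2 → N2(back v1 [s])
[8] deliver 2→1 → ∅
[9] timeout(2) → N2(prim v2 [s])
[10] deliver 2→1 → N1(back v2 [-])
[11] deliver 1→2 → ∅
[12] deliver 3→4 → ∅
[13] propose(1,'p') → ∅
[14] timeout(0) → N0(back v2 [-])
[15] deliver 4→0 → ∅
[16] deliver 2→1 → ∅
[17] deliver 2→1 → ∅
[18] deliver 0→1 → ∅
[19] deliver 2→1 → ∅
[20] crash(0) → N0(✗back v2 [-])
[21] crash(2) → N2(✗prim v2 [s])
[22] deliver 1→2 → ∅
[23] timeout(2) → ∅
[24] recover(0) → N0(back v2 [-])
[25] deliver 0→3 → ∅
[26] timeout(0) → N0(back v3 [-])
[27] recover(2) → N2(prim v2 [s])

1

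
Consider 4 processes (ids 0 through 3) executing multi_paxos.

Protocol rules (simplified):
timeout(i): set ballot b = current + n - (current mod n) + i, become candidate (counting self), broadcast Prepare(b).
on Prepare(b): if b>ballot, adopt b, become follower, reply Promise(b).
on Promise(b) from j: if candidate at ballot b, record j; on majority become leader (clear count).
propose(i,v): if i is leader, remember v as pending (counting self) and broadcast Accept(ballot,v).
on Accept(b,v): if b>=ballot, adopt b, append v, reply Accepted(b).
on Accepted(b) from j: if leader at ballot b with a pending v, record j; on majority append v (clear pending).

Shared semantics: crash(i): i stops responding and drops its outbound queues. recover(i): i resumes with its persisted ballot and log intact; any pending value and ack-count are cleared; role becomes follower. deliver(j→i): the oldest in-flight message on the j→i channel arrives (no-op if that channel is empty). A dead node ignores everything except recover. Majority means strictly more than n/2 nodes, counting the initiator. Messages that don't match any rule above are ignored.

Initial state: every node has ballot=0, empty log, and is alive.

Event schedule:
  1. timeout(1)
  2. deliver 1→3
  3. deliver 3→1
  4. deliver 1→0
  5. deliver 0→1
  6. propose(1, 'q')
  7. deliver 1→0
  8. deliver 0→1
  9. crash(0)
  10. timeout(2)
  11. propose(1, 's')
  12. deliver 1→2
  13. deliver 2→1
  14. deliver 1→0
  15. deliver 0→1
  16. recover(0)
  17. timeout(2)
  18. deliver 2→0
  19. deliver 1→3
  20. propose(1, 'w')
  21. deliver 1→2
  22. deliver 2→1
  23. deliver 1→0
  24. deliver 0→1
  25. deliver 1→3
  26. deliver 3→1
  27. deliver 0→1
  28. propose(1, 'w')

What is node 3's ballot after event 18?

step 1 timeout(1): 1={cand,b=5,log=-}
step 2 deliver 1→3: 3={foll,b=5,log=-}
step 3 deliver 3→1: —
step 4 deliver 1→0: 0={foll,b=5,log=-}
step 5 deliver 0→1: 1={lead,b=5,log=-}
step 6 propose(1,'q'): —
step 7 deliver 1→0: 0={foll,b=5,log=q}
step 8 deliver 0→1: —
step 9 crash(0): 0={✗foll,b=5,log=q}
step 10 timeout(2): 2={cand,b=6,log=-}
step 11 propose(1,'s'): —
step 12 deliver 1→2: —
step 13 deliver 2→1: 1={foll,b=6,log=-}
step 14 deliver 1→0: —
step 15 deliver 0→1: —
step 16 recover(0): 0={foll,b=5,log=q}
step 17 timeout(2): 2={cand,b=10,log=-}
step 18 deliver 2→0: 0={foll,b=6,log=q}

5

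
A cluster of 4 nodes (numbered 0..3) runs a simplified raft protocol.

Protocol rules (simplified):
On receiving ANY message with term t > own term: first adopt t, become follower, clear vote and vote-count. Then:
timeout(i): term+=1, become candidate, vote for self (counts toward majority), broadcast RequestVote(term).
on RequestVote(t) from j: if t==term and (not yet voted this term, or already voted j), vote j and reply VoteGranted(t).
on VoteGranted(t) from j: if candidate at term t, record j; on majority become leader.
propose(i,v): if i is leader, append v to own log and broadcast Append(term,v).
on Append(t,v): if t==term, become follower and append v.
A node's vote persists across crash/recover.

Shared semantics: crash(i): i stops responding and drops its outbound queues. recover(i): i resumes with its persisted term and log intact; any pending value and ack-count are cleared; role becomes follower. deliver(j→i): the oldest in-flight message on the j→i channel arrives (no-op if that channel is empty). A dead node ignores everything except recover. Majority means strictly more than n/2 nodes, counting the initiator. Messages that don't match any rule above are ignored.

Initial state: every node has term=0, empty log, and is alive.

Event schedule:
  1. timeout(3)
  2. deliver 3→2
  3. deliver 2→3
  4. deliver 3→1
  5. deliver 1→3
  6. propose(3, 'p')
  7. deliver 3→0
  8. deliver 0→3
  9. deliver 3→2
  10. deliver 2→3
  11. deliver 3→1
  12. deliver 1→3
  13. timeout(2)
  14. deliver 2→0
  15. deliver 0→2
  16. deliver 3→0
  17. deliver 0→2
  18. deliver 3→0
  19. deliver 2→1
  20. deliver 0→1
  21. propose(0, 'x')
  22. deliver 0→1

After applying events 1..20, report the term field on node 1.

1. timeout(3):  <3:cand t1 ->
2. deliver 3→2:  <2:foll t1 ->
3. deliver 2→3:  nop
4. deliver 3→1:  <1:foll t1 ->
5. deliver 1→3:  <3:lead t1 ->
6. propose(3,'p'):  <3:lead t1 p>
7. deliver 3→0:  <0:foll t1 ->
8. deliver 0→3:  nop
9. deliver 3→2:  <2:foll t1 p>
10. deliver 2→3:  nop
11. deliver 3→1:  <1:foll t1 p>
12. deliver 1→3:  nop
13. timeout(2):  <2:cand t2 p>
14. deliver 2→0:  <0:foll t2 ->
15. deliver 0→2:  nop
16. deliver 3→0:  nop
17. deliver 0→2:  nop
18. deliver 3→0:  nop
19. deliver 2→1:  <1:foll t2 p>
20. deliver 0→1:  nop

2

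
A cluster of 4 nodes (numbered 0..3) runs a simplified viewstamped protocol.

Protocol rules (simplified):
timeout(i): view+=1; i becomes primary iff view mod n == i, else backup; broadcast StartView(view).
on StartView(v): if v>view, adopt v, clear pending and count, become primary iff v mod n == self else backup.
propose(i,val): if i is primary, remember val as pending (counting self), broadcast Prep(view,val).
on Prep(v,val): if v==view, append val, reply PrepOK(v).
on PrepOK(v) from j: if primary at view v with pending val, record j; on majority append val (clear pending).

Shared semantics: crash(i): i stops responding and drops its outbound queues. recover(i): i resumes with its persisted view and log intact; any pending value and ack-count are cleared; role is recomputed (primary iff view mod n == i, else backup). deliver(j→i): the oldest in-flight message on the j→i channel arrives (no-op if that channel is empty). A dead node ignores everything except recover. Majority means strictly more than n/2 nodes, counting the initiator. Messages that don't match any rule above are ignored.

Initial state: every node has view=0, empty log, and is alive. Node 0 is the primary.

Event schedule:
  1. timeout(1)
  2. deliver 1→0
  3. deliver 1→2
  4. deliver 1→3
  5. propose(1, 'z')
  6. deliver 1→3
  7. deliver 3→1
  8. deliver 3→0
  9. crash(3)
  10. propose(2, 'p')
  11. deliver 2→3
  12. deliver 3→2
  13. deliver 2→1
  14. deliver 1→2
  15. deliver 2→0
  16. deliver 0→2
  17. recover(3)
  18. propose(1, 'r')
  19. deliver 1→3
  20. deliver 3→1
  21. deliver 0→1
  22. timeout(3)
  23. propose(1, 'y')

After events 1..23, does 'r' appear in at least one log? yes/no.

e1 timeout(1): 1[prim,v=1,-]
e2 deliver 1→0: 0[back,v=1,-]
e3 deliver 1→2: 2[back,v=1,-]
e4 deliver 1→3: 3[back,v=1,-]
e5 propose(1,'z'): ·
e6 deliver 1→3: 3[back,v=1,z]
e7 deliver 3→1: ·
e8 deliver 3→0: ·
e9 crash(3): 3[✗back,v=1,z]
e10 propose(2,'p'): ·
e11 deliver 2→3: ·
e12 deliver 3→2: ·
e13 deliver 2→1: ·
e14 deliver 1→2: 2[back,v=1,z]
e15 deliver 2→0: ·
e16 deliver 0→2: ·
e17 recover(3): 3[back,v=1,z]
e18 propose(1,'r'): ·
e19 deliver 1→3: 3[back,v=1,z,r]
e20 deliver 3→1: ·
e21 deliver 0→1: ·
e22 timeout(3): 3[back,v=2,z,r]
e23 propose(1,'y'): ·

yes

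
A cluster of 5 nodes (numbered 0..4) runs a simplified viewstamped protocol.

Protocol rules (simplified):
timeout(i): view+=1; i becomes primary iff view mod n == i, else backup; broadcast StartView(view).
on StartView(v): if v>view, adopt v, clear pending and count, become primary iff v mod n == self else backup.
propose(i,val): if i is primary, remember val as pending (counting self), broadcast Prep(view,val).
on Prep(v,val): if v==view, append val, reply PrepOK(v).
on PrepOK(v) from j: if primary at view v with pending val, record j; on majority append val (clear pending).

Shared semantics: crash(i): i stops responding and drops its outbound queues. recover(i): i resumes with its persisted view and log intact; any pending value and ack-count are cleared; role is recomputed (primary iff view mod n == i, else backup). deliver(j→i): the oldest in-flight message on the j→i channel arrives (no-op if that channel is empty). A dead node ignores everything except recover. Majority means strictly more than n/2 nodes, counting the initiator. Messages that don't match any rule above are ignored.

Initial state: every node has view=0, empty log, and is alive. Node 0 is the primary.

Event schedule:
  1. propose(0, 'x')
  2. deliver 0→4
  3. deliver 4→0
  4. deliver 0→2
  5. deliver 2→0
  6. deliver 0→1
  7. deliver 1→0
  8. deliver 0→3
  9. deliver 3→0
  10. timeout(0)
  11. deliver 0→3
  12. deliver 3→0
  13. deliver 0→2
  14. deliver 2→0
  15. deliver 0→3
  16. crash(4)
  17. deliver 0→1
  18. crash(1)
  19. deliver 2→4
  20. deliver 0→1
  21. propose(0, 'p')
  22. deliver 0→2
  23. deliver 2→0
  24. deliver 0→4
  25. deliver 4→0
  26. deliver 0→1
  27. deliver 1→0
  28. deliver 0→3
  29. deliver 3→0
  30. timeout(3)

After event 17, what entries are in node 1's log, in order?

step 1 propose(0,'x'): —
step 2 deliver 0→4: 4={back,v=0,log=x}
step 3 deliver 4→0: —
step 4 deliver 0→2: 2={back,v=0,log=x}
step 5 deliver 2→0: 0={prim,v=0,log=x}
step 6 deliver 0→1: 1={back,v=0,log=x}
step 7 deliver 1→0: —
step 8 deliver 0→3: 3={back,v=0,log=x}
step 9 deliver 3→0: —
step 10 timeout(0): 0={back,v=1,log=x}
step 11 deliver 0→3: 3={back,v=1,log=x}
step 12 deliver 3→0: —
step 13 deliver 0→2: 2={back,v=1,log=x}
step 14 deliver 2→0: —
step 15 deliver 0→3: —
step 16 crash(4): 4={✗back,v=0,log=x}
step 17 deliver 0→1: 1={prim,v=1,log=x}

x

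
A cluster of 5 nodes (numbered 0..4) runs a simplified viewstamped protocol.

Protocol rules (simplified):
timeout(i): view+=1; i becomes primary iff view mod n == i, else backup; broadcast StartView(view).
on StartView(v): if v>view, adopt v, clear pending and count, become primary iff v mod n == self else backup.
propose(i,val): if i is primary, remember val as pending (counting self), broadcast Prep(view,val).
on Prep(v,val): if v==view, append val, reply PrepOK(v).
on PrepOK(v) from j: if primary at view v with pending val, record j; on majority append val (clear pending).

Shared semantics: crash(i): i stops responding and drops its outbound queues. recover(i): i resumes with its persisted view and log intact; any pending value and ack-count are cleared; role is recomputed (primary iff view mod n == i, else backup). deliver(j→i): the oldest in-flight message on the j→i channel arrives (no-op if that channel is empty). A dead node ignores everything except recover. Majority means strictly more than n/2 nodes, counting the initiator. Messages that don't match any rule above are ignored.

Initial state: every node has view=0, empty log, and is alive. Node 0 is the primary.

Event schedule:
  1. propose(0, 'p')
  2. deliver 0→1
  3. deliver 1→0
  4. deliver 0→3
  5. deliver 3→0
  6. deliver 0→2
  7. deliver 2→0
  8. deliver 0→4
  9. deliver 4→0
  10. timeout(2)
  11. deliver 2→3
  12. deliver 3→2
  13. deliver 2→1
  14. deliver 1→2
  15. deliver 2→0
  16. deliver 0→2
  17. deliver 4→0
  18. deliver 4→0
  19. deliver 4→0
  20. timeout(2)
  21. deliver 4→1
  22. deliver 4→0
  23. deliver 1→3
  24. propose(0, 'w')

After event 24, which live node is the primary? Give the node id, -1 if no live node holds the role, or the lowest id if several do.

step 1 propose(0,'p'): —
step 2 deliver 0→1: 1={back,v=0,log=p}
step 3 deliver 1→0: —
step 4 deliver 0→3: 3={back,v=0,log=p}
step 5 deliver 3→0: 0={prim,v=0,log=p}
step 6 deliver 0→2: 2={back,v=0,log=p}
step 7 deliver 2→0: —
step 8 deliver 0→4: 4={back,v=0,log=p}
step 9 deliver 4→0: —
step 10 timeout(2): 2={back,v=1,log=p}
step 11 deliver 2→3: 3={back,v=1,log=p}
step 12 deliver 3→2: —
step 13 deliver 2→1: 1={prim,v=1,log=p}
step 14 deliver 1→2: —
step 15 deliver 2→0: 0={back,v=1,log=p}
step 16 deliver 0→2: —
step 17 deliver 4→0: —
step 18 deliver 4→0: —
step 19 deliver 4→0: —
step 20 timeout(2): 2={prim,v=2,log=p}
step 21 deliver 4→1: —
step 22 deliver 4→0: —
step 23 deliver 1→3: —
step 24 propose(0,'w'): —

1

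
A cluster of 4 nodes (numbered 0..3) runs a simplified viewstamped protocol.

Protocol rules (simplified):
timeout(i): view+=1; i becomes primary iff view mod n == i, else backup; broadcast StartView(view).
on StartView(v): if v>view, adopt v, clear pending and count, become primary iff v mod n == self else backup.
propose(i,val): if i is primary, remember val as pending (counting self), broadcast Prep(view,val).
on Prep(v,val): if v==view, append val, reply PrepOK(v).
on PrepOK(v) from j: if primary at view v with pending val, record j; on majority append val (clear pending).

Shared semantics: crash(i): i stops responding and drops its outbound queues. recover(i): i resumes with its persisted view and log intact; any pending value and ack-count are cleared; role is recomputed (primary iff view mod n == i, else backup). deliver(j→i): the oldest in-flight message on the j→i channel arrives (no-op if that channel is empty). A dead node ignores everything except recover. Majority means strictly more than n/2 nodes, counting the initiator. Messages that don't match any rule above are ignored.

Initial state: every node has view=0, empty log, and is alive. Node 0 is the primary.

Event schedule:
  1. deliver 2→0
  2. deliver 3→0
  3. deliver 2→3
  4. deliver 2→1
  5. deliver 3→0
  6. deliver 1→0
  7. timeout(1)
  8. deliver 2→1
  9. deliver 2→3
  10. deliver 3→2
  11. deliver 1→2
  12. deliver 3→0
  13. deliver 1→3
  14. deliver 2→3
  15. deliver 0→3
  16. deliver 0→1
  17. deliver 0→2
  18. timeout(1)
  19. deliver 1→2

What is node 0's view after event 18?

0

e1 deliver 2→0: ·
e2 deliver 3→0: ·
e3 deliver 2→3: ·
e4 deliver 2→1: ·
e5 deliver 3→0: ·
e6 deliver 1→0: ·
e7 timeout(1): 1[prim,v=1,-]
e8 deliver 2→1: ·
e9 deliver 2→3: ·
e10 deliver 3→2: ·
e11 deliver 1→2: 2[back,v=1,-]
e12 deliver 3→0: ·
e13 deliver 1→3: 3[back,v=1,-]
e14 deliver 2→3: ·
e15 deliver 0→3: ·
e16 deliver 0→1: ·
e17 deliver 0→2: ·
e18 timeout(1): 1[back,v=2,-]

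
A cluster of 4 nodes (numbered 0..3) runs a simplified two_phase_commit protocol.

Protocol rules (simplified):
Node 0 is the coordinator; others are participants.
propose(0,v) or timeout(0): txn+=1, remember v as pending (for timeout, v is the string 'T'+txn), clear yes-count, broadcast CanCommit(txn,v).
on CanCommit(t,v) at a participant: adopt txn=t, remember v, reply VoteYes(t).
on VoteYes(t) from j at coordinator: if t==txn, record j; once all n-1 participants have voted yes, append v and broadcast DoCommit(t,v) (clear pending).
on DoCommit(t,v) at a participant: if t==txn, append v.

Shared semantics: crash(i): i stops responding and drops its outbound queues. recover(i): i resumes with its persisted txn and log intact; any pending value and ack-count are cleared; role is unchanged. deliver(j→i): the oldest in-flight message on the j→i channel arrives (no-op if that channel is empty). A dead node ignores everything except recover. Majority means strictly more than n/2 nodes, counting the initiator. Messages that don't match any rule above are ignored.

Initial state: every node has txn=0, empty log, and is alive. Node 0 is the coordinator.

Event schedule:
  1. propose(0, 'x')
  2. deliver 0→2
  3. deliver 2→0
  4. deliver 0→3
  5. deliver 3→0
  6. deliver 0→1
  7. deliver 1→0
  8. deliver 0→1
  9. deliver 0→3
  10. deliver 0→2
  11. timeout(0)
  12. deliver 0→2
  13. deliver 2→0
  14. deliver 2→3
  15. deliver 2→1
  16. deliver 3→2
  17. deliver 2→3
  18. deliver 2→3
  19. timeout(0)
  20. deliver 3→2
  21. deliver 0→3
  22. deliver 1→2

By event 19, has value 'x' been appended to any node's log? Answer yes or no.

yes

e1 propose(0,'x'): 0[coor,t=1,-]
e2 deliver 0→2: 2[part,t=1,-]
e3 deliver 2→0: ·
e4 deliver 0→3: 3[part,t=1,-]
e5 deliver 3→0: ·
e6 deliver 0→1: 1[part,t=1,-]
e7 deliver 1→0: 0[coor,t=1,x]
e8 deliver 0→1: 1[part,t=1,x]
e9 deliver 0→3: 3[part,t=1,x]
e10 deliver 0→2: 2[part,t=1,x]
e11 timeout(0): 0[coor,t=2,x]
e12 deliver 0→2: 2[part,t=2,x]
e13 deliver 2→0: ·
e14 deliver 2→3: ·
e15 deliver 2→1: ·
e16 deliver 3→2: ·
e17 deliver 2→3: ·
e18 deliver 2→3: ·
e19 timeout(0): 0[coor,t=3,x]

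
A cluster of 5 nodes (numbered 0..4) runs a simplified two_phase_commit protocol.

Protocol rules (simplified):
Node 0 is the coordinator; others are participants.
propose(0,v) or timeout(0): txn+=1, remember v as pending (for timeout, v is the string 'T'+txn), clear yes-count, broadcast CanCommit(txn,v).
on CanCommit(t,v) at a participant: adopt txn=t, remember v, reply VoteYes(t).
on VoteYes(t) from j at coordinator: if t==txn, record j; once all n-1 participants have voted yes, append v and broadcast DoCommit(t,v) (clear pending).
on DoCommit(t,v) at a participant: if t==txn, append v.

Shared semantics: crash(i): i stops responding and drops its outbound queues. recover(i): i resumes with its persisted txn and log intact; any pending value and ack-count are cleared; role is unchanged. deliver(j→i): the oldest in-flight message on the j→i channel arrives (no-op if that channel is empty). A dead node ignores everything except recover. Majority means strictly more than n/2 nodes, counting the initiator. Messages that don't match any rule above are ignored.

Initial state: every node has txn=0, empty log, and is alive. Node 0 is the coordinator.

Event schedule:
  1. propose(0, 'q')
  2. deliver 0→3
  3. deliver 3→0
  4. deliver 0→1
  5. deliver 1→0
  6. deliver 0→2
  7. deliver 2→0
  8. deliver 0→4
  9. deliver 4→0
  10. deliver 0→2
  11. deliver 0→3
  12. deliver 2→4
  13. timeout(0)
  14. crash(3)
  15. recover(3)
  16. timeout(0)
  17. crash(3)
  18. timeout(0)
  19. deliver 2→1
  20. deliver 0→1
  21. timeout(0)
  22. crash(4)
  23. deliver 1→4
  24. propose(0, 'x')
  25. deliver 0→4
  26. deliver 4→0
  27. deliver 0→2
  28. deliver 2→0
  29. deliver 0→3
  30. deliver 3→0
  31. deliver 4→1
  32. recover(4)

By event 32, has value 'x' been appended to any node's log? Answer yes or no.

1. propose(0,'q'):  <0:coor t1 ->
2. deliver 0→3:  <3:part t1 ->
3. deliver 3→0:  nop
4. deliver 0→1:  <1:part t1 ->
5. deliver 1→0:  nop
6. deliver 0→2:  <2:part t1 ->
7. deliver 2→0:  nop
8. deliver 0→4:  <4:part t1 ->
9. deliver 4→0:  <0:coor t1 q>
10. deliver 0→2:  <2:part t1 q>
11. deliver 0→3:  <3:part t1 q>
12. deliver 2→4:  nop
13. timeout(0):  <0:coor t2 q>
14. crash(3):  <3:✗part t1 q>
15. recover(3):  <3:part t1 q>
16. timeout(0):  <0:coor t3 q>
17. crash(3):  <3:✗part t1 q>
18. timeout(0):  <0:coor t4 q>
19. deliver 2→1:  nop
20. deliver 0→1:  <1:part t1 q>
21. timeout(0):  <0:coor t5 q>
22. crash(4):  <4:✗part t1 ->
23. deliver 1→4:  nop
24. propose(0,'x'):  <0:coor t6 q>
25. deliver 0→4:  nop
26. deliver 4→0:  nop
27. deliver 0→2:  <2:part t2 q>
28. deliver 2→0:  nop
29. deliver 0→3:  nop
30. deliver 3→0:  nop
31. deliver 4→1:  nop
32. recover(4):  <4:part t1 ->

no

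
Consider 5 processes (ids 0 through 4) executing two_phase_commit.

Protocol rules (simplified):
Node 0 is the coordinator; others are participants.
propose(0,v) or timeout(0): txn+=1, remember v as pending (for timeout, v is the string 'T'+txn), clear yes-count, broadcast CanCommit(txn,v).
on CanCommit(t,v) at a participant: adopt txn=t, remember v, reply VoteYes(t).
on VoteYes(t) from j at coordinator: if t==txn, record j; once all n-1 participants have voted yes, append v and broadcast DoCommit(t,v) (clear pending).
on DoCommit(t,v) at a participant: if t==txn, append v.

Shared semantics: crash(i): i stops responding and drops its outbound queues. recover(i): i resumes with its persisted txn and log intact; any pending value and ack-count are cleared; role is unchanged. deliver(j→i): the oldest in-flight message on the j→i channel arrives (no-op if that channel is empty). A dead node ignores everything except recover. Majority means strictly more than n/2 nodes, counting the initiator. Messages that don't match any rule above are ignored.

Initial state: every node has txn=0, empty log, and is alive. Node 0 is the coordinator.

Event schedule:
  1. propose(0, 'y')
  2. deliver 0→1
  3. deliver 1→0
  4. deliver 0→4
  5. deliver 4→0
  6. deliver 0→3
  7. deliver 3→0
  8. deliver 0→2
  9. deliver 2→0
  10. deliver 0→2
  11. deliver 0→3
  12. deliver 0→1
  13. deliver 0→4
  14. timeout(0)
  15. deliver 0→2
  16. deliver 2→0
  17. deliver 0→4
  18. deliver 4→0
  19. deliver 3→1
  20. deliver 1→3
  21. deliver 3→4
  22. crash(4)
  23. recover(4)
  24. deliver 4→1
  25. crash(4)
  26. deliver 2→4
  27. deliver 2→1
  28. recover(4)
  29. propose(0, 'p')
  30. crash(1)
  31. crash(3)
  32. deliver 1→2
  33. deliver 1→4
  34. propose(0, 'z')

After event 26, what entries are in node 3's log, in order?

step 1 propose(0,'y'): 0={coor,t=1,log=-}
step 2 deliver 0→1: 1={part,t=1,log=-}
step 3 deliver 1→0: —
step 4 deliver 0→4: 4={part,t=1,log=-}
step 5 deliver 4→0: —
step 6 deliver 0→3: 3={part,t=1,log=-}
step 7 deliver 3→0: —
step 8 deliver 0→2: 2={part,t=1,log=-}
step 9 deliver 2→0: 0={coor,t=1,log=y}
step 10 deliver 0→2: 2={part,t=1,log=y}
step 11 deliver 0→3: 3={part,t=1,log=y}
step 12 deliver 0→1: 1={part,t=1,log=y}
step 13 deliver 0→4: 4={part,t=1,log=y}
step 14 timeout(0): 0={coor,t=2,log=y}
step 15 deliver 0→2: 2={part,t=2,log=y}
step 16 deliver 2→0: —
step 17 deliver 0→4: 4={part,t=2,log=y}
step 18 deliver 4→0: —
step 19 deliver 3→1: —
step 20 deliver 1→3: —
step 21 deliver 3→4: —
step 22 crash(4): 4={✗part,t=2,log=y}
step 23 recover(4): 4={part,t=2,log=y}
step 24 deliver 4→1: —
step 25 crash(4): 4={✗part,t=2,log=y}
step 26 deliver 2→4: —

y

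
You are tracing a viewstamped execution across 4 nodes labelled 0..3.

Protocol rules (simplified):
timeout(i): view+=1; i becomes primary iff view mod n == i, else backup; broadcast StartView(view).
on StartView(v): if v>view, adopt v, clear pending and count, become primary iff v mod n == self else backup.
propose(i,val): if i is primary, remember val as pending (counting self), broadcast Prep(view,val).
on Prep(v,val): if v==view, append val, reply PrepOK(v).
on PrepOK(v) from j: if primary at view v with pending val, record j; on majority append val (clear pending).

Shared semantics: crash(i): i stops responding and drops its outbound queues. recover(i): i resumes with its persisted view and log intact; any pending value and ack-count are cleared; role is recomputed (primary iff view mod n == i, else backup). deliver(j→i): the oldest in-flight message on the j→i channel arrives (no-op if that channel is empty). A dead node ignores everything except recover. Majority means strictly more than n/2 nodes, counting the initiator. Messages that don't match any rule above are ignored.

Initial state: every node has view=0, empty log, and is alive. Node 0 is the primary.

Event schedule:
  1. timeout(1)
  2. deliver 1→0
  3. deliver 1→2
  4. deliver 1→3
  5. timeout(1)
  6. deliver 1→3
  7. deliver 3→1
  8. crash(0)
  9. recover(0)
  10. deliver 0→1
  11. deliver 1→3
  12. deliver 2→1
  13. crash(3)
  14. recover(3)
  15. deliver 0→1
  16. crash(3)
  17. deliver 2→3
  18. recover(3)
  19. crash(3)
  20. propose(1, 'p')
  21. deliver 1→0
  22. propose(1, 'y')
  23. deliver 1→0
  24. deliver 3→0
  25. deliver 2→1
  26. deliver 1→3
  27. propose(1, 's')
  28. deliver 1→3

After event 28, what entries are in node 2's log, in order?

empty

[1] timeout(1) → N1(prim v1 [-])
[2] deliver 1→0 → N0(back v1 [-])
[3] deliver 1→2 → N2(back v1 [-])
[4] deliver 1→3 → N3(back v1 [-])
[5] timeout(1) → N1(back v2 [-])
[6] deliver 1→3 → N3(back v2 [-])
[7] deliver 3→1 → ∅
[8] crash(0) → N0(✗back v1 [-])
[9] recover(0) → N0(back v1 [-])
[10] deliver 0→1 → ∅
[11] deliver 1→3 → ∅
[12] deliver 2→1 → ∅
[13] crash(3) → N3(✗back v2 [-])
[14] recover(3) → N3(back v2 [-])
[15] deliver 0→1 → ∅
[16] crash(3) → N3(✗back v2 [-])
[17] deliver 2→3 → ∅
[18] recover(3) → N3(back v2 [-])
[19] crash(3) → N3(✗back v2 [-])
[20] propose(1,'p') → ∅
[21] deliver 1→0 → N0(back v2 [-])
[22] propose(1,'y') → ∅
[23] deliver 1→0 → ∅
[24] deliver 3→0 → ∅
[25] deliver 2→1 → ∅
[26] deliver 1→3 → ∅
[27] propose(1,'s') → ∅
[28] deliver 1→3 → ∅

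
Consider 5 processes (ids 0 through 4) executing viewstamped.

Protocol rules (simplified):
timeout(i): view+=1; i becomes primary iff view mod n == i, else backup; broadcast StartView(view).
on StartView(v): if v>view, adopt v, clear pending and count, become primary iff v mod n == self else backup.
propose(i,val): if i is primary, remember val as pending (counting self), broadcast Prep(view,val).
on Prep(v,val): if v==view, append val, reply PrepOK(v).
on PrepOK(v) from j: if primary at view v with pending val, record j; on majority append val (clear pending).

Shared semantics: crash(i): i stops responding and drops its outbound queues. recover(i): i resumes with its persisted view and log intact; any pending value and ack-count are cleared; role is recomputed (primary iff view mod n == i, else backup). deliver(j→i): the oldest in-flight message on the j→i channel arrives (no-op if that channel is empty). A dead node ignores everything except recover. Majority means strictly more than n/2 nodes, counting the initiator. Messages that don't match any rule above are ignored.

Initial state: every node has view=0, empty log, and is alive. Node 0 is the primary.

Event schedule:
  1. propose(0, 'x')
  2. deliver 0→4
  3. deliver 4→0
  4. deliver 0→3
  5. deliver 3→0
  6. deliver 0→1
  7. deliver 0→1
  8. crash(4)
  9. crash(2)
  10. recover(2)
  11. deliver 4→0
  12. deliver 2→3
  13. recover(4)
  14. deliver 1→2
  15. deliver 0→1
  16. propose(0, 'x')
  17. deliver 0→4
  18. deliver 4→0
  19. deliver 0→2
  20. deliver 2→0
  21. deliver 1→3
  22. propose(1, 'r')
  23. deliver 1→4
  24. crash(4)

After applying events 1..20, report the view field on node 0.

0

after 1 — propose(0,'x'): ·
after 2 — deliver 0→4: n4:back/v0/[x]
after 3 — deliver 4→0: ·
after 4 — deliver 0→3: n3:back/v0/[x]
after 5 — deliver 3→0: n0:prim/v0/[x]
after 6 — deliver 0→1: n1:back/v0/[x]
after 7 — deliver 0→1: ·
after 8 — crash(4): n4:✗back/v0/[x]
after 9 — crash(2): n2:✗back/v0/[-]
after 10 — recover(2): n2:back/v0/[-]
after 11 — deliver 4→0: ·
after 12 — deliver 2→3: ·
after 13 — recover(4): n4:back/v0/[x]
after 14 — deliver 1→2: ·
after 15 — deliver 0→1: ·
after 16 — propose(0,'x'): ·
after 17 — deliver 0→4: n4:back/v0/[x,x]
after 18 — deliver 4→0: ·
after 19 — deliver 0→2: n2:back/v0/[x]
after 20 — deliver 2→0: n0:prim/v0/[x,x]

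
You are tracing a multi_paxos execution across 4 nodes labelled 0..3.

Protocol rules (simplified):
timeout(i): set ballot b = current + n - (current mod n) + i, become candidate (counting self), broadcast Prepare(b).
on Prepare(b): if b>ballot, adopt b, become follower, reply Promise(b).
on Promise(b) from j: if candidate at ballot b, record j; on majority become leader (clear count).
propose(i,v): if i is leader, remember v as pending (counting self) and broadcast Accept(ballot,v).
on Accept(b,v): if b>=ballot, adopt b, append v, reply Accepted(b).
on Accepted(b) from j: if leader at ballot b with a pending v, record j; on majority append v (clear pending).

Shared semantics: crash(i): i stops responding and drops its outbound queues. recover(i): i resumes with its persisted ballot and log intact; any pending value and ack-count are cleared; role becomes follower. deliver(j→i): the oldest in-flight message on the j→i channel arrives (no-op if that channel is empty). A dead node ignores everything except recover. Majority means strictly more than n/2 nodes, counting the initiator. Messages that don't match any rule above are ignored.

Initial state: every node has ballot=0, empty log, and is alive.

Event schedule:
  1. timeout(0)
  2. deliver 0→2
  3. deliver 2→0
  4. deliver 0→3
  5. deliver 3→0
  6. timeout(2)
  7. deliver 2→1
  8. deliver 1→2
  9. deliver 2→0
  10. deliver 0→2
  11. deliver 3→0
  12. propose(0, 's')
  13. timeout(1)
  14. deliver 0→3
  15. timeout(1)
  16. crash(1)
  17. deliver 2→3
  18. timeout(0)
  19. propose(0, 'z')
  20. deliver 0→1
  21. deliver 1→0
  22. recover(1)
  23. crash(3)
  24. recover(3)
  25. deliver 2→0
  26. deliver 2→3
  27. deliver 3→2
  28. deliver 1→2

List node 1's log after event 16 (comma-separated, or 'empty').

empty

[1] timeout(0) → N0(cand b4 [-])
[2] deliver 0→2 → N2(foll b4 [-])
[3] deliver 2→0 → ∅
[4] deliver 0→3 → N3(foll b4 [-])
[5] deliver 3→0 → N0(lead b4 [-])
[6] timeout(2) → N2(cand b10 [-])
[7] deliver 2→1 → N1(foll b10 [-])
[8] deliver 1→2 → ∅
[9] deliver 2→0 → N0(foll b10 [-])
[10] deliver 0→2 → N2(lead b10 [-])
[11] deliver 3→0 → ∅
[12] propose(0,'s') → ∅
[13] timeout(1) → N1(cand b13 [-])
[14] deliver 0→3 → ∅
[15] timeout(1) → N1(cand b17 [-])
[16] crash(1) → N1(✗cand b17 [-])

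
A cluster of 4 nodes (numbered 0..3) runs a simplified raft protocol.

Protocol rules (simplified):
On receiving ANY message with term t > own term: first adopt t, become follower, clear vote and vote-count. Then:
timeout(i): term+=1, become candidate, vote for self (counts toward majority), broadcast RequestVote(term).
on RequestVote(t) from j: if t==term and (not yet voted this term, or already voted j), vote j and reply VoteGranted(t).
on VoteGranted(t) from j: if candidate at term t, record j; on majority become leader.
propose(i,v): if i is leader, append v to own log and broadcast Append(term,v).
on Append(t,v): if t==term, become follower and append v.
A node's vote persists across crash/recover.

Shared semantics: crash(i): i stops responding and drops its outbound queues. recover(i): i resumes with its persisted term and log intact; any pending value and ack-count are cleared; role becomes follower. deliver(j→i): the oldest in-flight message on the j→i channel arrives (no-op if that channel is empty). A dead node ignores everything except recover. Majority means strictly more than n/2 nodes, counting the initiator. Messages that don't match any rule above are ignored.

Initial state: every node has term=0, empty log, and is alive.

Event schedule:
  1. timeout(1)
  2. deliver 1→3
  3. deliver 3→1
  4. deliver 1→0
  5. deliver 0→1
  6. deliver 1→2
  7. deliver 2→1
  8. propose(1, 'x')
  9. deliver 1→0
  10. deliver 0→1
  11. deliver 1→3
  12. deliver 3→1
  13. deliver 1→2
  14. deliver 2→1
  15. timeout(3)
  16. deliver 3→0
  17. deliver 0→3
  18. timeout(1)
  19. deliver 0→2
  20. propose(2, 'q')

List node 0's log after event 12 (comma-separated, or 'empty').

x

after 1 — timeout(1): n1:cand/t1/[-]
after 2 — deliver 1→3: n3:foll/t1/[-]
after 3 — deliver 3→1: ·
after 4 — deliver 1→0: n0:foll/t1/[-]
after 5 — deliver 0→1: n1:lead/t1/[-]
after 6 — deliver 1→2: n2:foll/t1/[-]
after 7 — deliver 2→1: ·
after 8 — propose(1,'x'): n1:lead/t1/[x]
after 9 — deliver 1→0: n0:foll/t1/[x]
after 10 — deliver 0→1: ·
after 11 — deliver 1→3: n3:foll/t1/[x]
after 12 — deliver 3→1: ·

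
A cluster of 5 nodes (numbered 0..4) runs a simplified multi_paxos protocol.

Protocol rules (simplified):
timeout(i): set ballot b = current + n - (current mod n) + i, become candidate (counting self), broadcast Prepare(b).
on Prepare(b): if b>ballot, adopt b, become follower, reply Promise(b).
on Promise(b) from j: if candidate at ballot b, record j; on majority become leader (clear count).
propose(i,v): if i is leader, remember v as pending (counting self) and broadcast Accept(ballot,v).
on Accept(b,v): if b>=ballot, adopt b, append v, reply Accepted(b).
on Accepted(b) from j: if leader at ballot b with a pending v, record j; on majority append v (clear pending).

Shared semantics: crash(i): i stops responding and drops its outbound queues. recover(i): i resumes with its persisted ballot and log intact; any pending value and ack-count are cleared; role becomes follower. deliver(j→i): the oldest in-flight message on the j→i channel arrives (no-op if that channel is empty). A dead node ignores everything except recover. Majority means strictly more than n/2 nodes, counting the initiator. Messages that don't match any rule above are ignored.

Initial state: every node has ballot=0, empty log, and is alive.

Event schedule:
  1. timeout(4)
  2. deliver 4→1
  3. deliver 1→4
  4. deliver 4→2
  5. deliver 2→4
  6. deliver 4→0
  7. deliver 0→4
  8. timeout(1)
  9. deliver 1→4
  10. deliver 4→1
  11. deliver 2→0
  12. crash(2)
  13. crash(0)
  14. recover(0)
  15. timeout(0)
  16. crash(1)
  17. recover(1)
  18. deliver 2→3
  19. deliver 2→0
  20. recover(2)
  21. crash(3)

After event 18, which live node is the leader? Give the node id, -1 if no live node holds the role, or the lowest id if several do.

-1

1. timeout(4):  <4:cand b9 ->
2. deliver 4→1:  <1:foll b9 ->
3. deliver 1→4:  nop
4. deliver 4→2:  <2:foll b9 ->
5. deliver 2→4:  <4:lead b9 ->
6. deliver 4→0:  <0:foll b9 ->
7. deliver 0→4:  nop
8. timeout(1):  <1:cand b11 ->
9. deliver 1→4:  <4:foll b11 ->
10. deliver 4→1:  nop
11. deliver 2→0:  nop
12. crash(2):  <2:✗foll b9 ->
13. crash(0):  <0:✗foll b9 ->
14. recover(0):  <0:foll b9 ->
15. timeout(0):  <0:cand b10 ->
16. crash(1):  <1:✗cand b11 ->
17. recover(1):  <1:foll b11 ->
18. deliver 2→3:  nop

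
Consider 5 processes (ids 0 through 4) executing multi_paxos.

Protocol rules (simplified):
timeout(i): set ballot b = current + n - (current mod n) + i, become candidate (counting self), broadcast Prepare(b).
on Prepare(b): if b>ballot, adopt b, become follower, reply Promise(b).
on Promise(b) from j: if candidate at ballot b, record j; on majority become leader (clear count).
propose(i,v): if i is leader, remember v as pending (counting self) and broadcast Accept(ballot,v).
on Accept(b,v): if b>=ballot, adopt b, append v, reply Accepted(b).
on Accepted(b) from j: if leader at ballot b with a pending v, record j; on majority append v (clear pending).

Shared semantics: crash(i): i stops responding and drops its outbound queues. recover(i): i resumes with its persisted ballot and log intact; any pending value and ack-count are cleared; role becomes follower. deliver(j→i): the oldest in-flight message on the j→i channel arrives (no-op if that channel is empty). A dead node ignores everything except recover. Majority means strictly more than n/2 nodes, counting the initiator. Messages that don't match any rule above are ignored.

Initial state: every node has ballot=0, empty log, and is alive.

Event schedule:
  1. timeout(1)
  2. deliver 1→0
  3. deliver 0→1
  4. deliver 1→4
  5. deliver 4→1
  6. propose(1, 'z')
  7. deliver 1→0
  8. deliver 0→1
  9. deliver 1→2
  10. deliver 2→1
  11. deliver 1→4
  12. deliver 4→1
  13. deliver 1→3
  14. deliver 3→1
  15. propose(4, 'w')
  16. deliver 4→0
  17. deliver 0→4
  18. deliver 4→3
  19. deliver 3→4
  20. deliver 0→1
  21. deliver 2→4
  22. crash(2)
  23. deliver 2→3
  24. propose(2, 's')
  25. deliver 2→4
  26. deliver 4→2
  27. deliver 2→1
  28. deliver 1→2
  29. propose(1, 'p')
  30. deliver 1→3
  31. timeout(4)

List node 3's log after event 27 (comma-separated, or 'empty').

e1 timeout(1): 1[cand,b=6,-]
e2 deliver 1→0: 0[foll,b=6,-]
e3 deliver 0→1: ·
e4 deliver 1→4: 4[foll,b=6,-]
e5 deliver 4→1: 1[lead,b=6,-]
e6 propose(1,'z'): ·
e7 deliver 1→0: 0[foll,b=6,z]
e8 deliver 0→1: ·
e9 deliver 1→2: 2[foll,b=6,-]
e10 deliver 2→1: ·
e11 deliver 1→4: 4[foll,b=6,z]
e12 deliver 4→1: 1[lead,b=6,z]
e13 deliver 1→3: 3[foll,b=6,-]
e14 deliver 3→1: ·
e15 propose(4,'w'): ·
e16 deliver 4→0: ·
e17 deliver 0→4: ·
e18 deliver 4→3: ·
e19 deliver 3→4: ·
e20 deliver 0→1: ·
e21 deliver 2→4: ·
e22 crash(2): 2[✗foll,b=6,-]
e23 deliver 2→3: ·
e24 propose(2,'s'): ·
e25 deliver 2→4: ·
e26 deliver 4→2: ·
e27 deliver 2→1: ·

empty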